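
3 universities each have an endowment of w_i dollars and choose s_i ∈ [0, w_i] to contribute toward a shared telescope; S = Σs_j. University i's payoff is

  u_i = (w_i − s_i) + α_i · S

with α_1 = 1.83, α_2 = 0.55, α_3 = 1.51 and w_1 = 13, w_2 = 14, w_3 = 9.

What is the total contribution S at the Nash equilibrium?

22

∂u_i/∂s_i = α_i − 1, so university i contributes w_i if α_i > 1, else 0.
α_i > 1 for i ∈ {1, 3}; NE contributions (13, 0, 9), S = 22.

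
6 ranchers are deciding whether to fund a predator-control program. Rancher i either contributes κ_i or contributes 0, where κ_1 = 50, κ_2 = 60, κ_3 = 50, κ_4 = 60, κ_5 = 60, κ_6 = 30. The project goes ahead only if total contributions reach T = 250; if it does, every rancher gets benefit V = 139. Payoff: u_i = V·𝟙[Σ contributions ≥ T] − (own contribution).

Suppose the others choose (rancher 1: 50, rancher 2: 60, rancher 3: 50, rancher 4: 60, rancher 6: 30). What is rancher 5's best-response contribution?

Others' total = 250 ≥ 250; contributing adds cost 60 for no extra benefit.
Best response: 0.

0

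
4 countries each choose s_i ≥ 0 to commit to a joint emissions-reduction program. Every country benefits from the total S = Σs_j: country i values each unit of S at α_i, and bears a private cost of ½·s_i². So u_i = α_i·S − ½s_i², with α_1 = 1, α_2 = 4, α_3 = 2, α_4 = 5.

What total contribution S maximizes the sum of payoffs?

48

Planner FOC: ∂(Σu_j)/∂s_i = (Σα_j) − s_i = 0, so s_i^SO = Σα_j = 12 for every i; S^SO = 48.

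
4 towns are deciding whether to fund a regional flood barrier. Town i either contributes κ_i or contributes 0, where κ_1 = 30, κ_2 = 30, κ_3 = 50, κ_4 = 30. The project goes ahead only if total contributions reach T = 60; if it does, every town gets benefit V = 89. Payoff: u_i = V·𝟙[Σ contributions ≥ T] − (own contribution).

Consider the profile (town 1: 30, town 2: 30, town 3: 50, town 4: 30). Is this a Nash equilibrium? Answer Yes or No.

Total = 140 ≥ 60: provided.
Town 1 (pledges 30, payoff 59): dropping to 0 → total 110, payoff 89. Profitable deviation.

No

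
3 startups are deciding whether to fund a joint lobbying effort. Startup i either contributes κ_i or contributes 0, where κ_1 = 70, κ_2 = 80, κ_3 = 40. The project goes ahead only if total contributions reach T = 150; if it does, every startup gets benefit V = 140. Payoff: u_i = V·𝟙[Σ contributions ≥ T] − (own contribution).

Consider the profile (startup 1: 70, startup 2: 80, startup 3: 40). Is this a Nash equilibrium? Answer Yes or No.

No

Total = 190 ≥ 150: provided.
Startup 1 (pledges 70, payoff 70): dropping to 0 → total 120, payoff 0. No gain.
Startup 2 (pledges 80, payoff 60): dropping to 0 → total 110, payoff 0. No gain.
Startup 3 (pledges 40, payoff 100): dropping to 0 → total 150, payoff 140. Profitable deviation.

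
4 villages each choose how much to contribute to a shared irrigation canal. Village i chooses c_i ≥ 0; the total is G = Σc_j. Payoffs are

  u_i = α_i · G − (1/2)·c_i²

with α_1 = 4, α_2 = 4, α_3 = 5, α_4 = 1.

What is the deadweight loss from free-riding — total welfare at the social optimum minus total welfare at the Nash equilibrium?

Village i's FOC: ∂u_i/∂c_i = α_i − c_i = 0, so c_i* = α_i.
NE contributions = (4, 4, 5, 1); G = 14.
W^NE = (Σα)·G − ½Σα_i² = 14² − ½·58 = 167.
Planner sets c_i = Σα_j = 14 for every i, so G^SO = 4·14 = 56.
W^SO = (Σα)·G^SO − ½·4·(Σα)² = (4/2)·14² = 392.
Deadweight loss = W^SO − W^NE = 225.

225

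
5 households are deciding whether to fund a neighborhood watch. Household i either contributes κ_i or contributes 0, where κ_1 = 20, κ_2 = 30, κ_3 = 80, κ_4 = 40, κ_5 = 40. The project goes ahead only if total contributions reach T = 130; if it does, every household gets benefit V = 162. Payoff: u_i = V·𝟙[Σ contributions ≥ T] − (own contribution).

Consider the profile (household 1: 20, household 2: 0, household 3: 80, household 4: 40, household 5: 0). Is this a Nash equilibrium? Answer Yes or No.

Yes

Total = 140 ≥ 130: provided.
Household 1 (pledges 20, payoff 142): dropping to 0 → total 120, payoff 0. No gain.
Household 2 (pledges 0, payoff 162): pledging 30 → total 170, payoff 132. No gain.
Household 3 (pledges 80, payoff 82): dropping to 0 → total 60, payoff 0. No gain.
Household 4 (pledges 40, payoff 122): dropping to 0 → total 100, payoff 0. No gain.
Household 5 (pledges 0, payoff 162): pledging 40 → total 180, payoff 122. No gain.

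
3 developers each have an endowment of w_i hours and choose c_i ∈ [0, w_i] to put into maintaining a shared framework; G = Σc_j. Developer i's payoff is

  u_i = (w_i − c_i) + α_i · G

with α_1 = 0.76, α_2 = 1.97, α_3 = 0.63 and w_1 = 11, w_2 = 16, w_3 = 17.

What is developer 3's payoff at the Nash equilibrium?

27.08

∂u_i/∂c_i = α_i − 1, so developer i contributes w_i if α_i > 1, else 0.
α_i > 1 for i ∈ {2}; NE contributions (0, 16, 0), G = 16.
u_3 = (17 − 0) + 0.63·16 = 27.08.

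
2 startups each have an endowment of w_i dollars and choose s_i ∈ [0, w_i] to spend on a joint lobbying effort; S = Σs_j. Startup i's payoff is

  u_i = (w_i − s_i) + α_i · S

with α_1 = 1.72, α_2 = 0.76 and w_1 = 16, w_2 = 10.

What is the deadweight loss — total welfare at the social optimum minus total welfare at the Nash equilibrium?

14.8

∂u_i/∂s_i = α_i − 1, so startup i contributes w_i if α_i > 1, else 0.
α_i > 1 for i ∈ {1}; NE contributions (16, 0), S = 16.
W^NE = Σw_i − S^NE + (Σα_i)·S^NE = 26 + 1.48·16 = 49.68.
Planner: ∂(Σu_j)/∂s_i = Σα_j − 1 = 1.48 > 0, so everyone contributes w_i; S^SO = 26, W^SO = 26 + 1.48·26 = 64.48.
Deadweight loss = 14.8.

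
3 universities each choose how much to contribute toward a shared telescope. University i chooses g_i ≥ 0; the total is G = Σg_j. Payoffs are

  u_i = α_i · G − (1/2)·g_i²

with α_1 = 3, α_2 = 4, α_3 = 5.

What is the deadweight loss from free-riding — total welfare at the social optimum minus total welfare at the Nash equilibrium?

97

University i's FOC: ∂u_i/∂g_i = α_i − g_i = 0, so g_i* = α_i.
NE contributions = (3, 4, 5); G = 12.
W^NE = (Σα)·G − ½Σα_i² = 12² − ½·50 = 119.
Planner sets g_i = Σα_j = 12 for every i, so G^SO = 3·12 = 36.
W^SO = (Σα)·G^SO − ½·3·(Σα)² = (3/2)·12² = 216.
Deadweight loss = W^SO − W^NE = 97.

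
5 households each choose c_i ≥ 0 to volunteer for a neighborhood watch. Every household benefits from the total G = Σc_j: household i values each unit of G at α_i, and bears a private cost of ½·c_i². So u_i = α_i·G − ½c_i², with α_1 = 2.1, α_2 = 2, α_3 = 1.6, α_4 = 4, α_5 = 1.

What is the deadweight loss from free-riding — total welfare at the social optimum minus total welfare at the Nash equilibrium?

Household i's FOC: ∂u_i/∂c_i = α_i − c_i = 0, so c_i* = α_i.
NE contributions = (2.1, 2, 1.6, 4, 1); G = 10.7.
W^NE = (Σα)·G − ½Σα_i² = 10.7² − ½·27.97 = 100.505.
Planner sets c_i = Σα_j = 10.7 for every i, so G^SO = 5·10.7 = 53.5.
W^SO = (Σα)·G^SO − ½·5·(Σα)² = (5/2)·10.7² = 286.225.
Deadweight loss = W^SO − W^NE = 185.72.

185.72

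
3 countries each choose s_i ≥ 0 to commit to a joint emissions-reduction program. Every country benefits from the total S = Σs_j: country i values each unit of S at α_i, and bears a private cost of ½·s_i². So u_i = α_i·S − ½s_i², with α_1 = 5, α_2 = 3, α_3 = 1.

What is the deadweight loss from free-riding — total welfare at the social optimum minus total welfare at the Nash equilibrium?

Country i's FOC: ∂u_i/∂s_i = α_i − s_i = 0, so s_i* = α_i.
NE contributions = (5, 3, 1); S = 9.
W^NE = (Σα)·S − ½Σα_i² = 9² − ½·35 = 63.5.
Planner sets s_i = Σα_j = 9 for every i, so S^SO = 3·9 = 27.
W^SO = (Σα)·S^SO − ½·3·(Σα)² = (3/2)·9² = 121.5.
Deadweight loss = W^SO − W^NE = 58.

58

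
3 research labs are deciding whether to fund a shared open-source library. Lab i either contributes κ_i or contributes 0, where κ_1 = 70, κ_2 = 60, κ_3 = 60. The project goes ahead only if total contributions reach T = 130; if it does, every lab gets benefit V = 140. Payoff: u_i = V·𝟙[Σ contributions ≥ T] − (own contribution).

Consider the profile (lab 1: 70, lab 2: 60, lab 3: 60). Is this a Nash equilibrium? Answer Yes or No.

No

Total = 190 ≥ 130: provided.
Lab 1 (pledges 70, payoff 70): dropping to 0 → total 120, payoff 0. No gain.
Lab 2 (pledges 60, payoff 80): dropping to 0 → total 130, payoff 140. Profitable deviation.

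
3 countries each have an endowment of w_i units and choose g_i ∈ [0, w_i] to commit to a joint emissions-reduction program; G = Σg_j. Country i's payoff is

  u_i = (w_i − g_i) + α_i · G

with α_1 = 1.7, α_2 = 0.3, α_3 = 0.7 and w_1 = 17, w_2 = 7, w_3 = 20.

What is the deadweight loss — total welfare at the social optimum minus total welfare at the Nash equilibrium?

45.9

∂u_i/∂g_i = α_i − 1, so country i contributes w_i if α_i > 1, else 0.
α_i > 1 for i ∈ {1}; NE contributions (17, 0, 0), G = 17.
W^NE = Σw_i − G^NE + (Σα_i)·G^NE = 44 + 1.7·17 = 72.9.
Planner: ∂(Σu_j)/∂g_i = Σα_j − 1 = 1.7 > 0, so everyone contributes w_i; G^SO = 44, W^SO = 44 + 1.7·44 = 118.8.
Deadweight loss = 45.9.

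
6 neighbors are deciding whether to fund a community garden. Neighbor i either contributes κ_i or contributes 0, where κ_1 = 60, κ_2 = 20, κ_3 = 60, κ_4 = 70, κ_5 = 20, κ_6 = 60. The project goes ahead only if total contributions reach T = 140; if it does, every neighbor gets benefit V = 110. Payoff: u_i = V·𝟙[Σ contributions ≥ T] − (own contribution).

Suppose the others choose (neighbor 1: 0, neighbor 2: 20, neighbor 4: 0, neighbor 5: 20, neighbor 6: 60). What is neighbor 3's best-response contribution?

Others' total = 100. Contributing 60 brings total to 160 ≥ 140: gain V − κ_3 = 50.
Best response: 60.

60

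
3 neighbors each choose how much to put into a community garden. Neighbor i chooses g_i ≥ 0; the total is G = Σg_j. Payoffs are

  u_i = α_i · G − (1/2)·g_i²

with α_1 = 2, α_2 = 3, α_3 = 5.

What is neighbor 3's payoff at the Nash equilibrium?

37.5

Neighbor i's FOC: ∂u_i/∂g_i = α_i − g_i = 0, so g_i* = α_i.
NE contributions = (2, 3, 5); G = 10.
u_3 = α_3·G − ½·(g_3)² = 5·10 − ½·5² = 37.5.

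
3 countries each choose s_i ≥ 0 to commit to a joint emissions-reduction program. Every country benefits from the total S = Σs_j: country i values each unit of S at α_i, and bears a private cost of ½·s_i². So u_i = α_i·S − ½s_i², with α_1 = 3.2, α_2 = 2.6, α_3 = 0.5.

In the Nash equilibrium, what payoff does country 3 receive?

Country i's FOC: ∂u_i/∂s_i = α_i − s_i = 0, so s_i* = α_i.
NE contributions = (3.2, 2.6, 0.5); S = 6.3.
u_3 = α_3·S − ½·(s_3)² = 0.5·6.3 − ½·0.5² = 3.025.

3.025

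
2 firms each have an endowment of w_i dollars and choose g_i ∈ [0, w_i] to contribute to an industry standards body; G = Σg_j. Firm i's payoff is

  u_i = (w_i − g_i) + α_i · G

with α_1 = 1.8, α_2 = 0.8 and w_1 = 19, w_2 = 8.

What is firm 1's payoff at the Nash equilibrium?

∂u_i/∂g_i = α_i − 1, so firm i contributes w_i if α_i > 1, else 0.
α_i > 1 for i ∈ {1}; NE contributions (19, 0), G = 19.
u_1 = (19 − 19) + 1.8·19 = 34.2.

34.2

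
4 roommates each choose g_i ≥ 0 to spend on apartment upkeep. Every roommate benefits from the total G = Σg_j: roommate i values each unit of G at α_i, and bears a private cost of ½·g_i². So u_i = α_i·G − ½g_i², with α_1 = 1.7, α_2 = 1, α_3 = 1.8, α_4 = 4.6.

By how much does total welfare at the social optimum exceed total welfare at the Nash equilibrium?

Roommate i's FOC: ∂u_i/∂g_i = α_i − g_i = 0, so g_i* = α_i.
NE contributions = (1.7, 1, 1.8, 4.6); G = 9.1.
W^NE = (Σα)·G − ½Σα_i² = 9.1² − ½·28.29 = 68.665.
Planner sets g_i = Σα_j = 9.1 for every i, so G^SO = 4·9.1 = 36.4.
W^SO = (Σα)·G^SO − ½·4·(Σα)² = (4/2)·9.1² = 165.62.
Deadweight loss = W^SO − W^NE = 96.955.

96.955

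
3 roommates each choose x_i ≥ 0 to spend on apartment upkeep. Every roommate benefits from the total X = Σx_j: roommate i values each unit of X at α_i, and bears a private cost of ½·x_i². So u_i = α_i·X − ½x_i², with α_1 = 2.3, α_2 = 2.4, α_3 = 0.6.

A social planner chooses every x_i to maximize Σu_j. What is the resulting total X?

Planner FOC: ∂(Σu_j)/∂x_i = (Σα_j) − x_i = 0, so x_i^SO = Σα_j = 5.3 for every i; X^SO = 15.9.

15.9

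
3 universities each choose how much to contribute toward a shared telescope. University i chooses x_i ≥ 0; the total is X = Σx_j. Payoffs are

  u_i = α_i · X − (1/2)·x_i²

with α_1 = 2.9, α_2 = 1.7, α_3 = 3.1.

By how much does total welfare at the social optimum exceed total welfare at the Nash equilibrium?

40.1

University i's FOC: ∂u_i/∂x_i = α_i − x_i = 0, so x_i* = α_i.
NE contributions = (2.9, 1.7, 3.1); X = 7.7.
W^NE = (Σα)·X − ½Σα_i² = 7.7² − ½·20.91 = 48.835.
Planner sets x_i = Σα_j = 7.7 for every i, so X^SO = 3·7.7 = 23.1.
W^SO = (Σα)·X^SO − ½·3·(Σα)² = (3/2)·7.7² = 88.935.
Deadweight loss = W^SO − W^NE = 40.1.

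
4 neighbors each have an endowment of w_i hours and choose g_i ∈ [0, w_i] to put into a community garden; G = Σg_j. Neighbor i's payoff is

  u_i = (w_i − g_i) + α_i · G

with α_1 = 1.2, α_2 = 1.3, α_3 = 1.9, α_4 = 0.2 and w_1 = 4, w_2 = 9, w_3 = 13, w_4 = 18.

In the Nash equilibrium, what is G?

26

∂u_i/∂g_i = α_i − 1, so neighbor i contributes w_i if α_i > 1, else 0.
α_i > 1 for i ∈ {1, 2, 3}; NE contributions (4, 9, 13, 0), G = 26.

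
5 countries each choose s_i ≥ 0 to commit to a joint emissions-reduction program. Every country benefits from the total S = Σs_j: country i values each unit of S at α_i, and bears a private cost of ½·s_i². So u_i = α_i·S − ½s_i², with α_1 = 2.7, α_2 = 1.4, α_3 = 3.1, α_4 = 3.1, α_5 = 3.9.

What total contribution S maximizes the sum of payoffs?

71

Planner FOC: ∂(Σu_j)/∂s_i = (Σα_j) − s_i = 0, so s_i^SO = Σα_j = 14.2 for every i; S^SO = 71.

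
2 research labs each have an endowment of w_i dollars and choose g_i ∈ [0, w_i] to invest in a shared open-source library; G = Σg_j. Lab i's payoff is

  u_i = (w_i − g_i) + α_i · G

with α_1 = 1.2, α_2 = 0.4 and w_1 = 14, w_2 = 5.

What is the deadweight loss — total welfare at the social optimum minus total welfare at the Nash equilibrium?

∂u_i/∂g_i = α_i − 1, so lab i contributes w_i if α_i > 1, else 0.
α_i > 1 for i ∈ {1}; NE contributions (14, 0), G = 14.
W^NE = Σw_i − G^NE + (Σα_i)·G^NE = 19 + 0.6·14 = 27.4.
Planner: ∂(Σu_j)/∂g_i = Σα_j − 1 = 0.6 > 0, so everyone contributes w_i; G^SO = 19, W^SO = 19 + 0.6·19 = 30.4.
Deadweight loss = 3.

3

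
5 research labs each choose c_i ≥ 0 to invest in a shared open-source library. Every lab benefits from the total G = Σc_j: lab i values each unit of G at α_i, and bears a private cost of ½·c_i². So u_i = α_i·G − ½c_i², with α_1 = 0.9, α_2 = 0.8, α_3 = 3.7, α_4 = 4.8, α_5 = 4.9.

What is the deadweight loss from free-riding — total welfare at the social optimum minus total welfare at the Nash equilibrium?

Lab i's FOC: ∂u_i/∂c_i = α_i − c_i = 0, so c_i* = α_i.
NE contributions = (0.9, 0.8, 3.7, 4.8, 4.9); G = 15.1.
W^NE = (Σα)·G − ½Σα_i² = 15.1² − ½·62.19 = 196.915.
Planner sets c_i = Σα_j = 15.1 for every i, so G^SO = 5·15.1 = 75.5.
W^SO = (Σα)·G^SO − ½·5·(Σα)² = (5/2)·15.1² = 570.025.
Deadweight loss = W^SO − W^NE = 373.11.

373.11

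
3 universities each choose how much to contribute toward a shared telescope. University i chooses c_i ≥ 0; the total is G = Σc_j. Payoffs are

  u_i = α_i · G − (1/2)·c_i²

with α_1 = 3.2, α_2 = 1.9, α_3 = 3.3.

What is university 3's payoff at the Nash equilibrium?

University i's FOC: ∂u_i/∂c_i = α_i − c_i = 0, so c_i* = α_i.
NE contributions = (3.2, 1.9, 3.3); G = 8.4.
u_3 = α_3·G − ½·(c_3)² = 3.3·8.4 − ½·3.3² = 22.275.

22.275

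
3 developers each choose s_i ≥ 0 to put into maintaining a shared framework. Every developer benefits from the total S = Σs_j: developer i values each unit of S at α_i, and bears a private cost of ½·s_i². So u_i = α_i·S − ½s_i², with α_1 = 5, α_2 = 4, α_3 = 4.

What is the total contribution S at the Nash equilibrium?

Developer i's FOC: ∂u_i/∂s_i = α_i − s_i = 0, so s_i* = α_i.
NE contributions = (5, 4, 4); S = 13.

13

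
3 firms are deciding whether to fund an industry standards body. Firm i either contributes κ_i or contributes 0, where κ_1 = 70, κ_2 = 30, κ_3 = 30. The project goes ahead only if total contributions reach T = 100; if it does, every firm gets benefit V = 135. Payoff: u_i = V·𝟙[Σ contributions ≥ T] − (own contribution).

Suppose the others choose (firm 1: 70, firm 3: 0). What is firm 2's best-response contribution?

Others' total = 70. Contributing 30 brings total to 100 ≥ 100: gain V − κ_2 = 105.
Best response: 30.

30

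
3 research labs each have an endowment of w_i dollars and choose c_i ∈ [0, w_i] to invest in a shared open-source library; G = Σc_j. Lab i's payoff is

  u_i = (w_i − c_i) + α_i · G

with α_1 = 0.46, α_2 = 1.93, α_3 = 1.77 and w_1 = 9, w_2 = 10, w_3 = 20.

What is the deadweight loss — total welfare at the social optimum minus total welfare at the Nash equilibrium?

28.44

∂u_i/∂c_i = α_i − 1, so lab i contributes w_i if α_i > 1, else 0.
α_i > 1 for i ∈ {2, 3}; NE contributions (0, 10, 20), G = 30.
W^NE = Σw_i − G^NE + (Σα_i)·G^NE = 39 + 3.16·30 = 133.8.
Planner: ∂(Σu_j)/∂c_i = Σα_j − 1 = 3.16 > 0, so everyone contributes w_i; G^SO = 39, W^SO = 39 + 3.16·39 = 162.24.
Deadweight loss = 28.44.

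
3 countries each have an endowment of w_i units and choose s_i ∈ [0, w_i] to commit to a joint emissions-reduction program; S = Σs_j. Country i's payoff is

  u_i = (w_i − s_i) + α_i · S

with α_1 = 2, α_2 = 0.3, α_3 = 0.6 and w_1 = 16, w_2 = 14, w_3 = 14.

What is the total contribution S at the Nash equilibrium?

∂u_i/∂s_i = α_i − 1, so country i contributes w_i if α_i > 1, else 0.
α_i > 1 for i ∈ {1}; NE contributions (16, 0, 0), S = 16.

16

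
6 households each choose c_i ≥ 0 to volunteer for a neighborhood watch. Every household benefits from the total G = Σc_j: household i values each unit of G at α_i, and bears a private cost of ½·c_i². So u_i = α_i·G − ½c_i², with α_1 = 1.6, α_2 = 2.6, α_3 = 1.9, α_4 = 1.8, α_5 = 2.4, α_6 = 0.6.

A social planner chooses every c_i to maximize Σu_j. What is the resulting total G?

65.4

Planner FOC: ∂(Σu_j)/∂c_i = (Σα_j) − c_i = 0, so c_i^SO = Σα_j = 10.9 for every i; G^SO = 65.4.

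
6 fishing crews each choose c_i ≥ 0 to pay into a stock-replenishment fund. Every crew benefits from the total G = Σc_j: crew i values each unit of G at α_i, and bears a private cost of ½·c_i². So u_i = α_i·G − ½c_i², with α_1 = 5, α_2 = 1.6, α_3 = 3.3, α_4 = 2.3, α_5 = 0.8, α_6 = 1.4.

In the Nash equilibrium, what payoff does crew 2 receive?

Crew i's FOC: ∂u_i/∂c_i = α_i − c_i = 0, so c_i* = α_i.
NE contributions = (5, 1.6, 3.3, 2.3, 0.8, 1.4); G = 14.4.
u_2 = α_2·G − ½·(c_2)² = 1.6·14.4 − ½·1.6² = 21.76.

21.76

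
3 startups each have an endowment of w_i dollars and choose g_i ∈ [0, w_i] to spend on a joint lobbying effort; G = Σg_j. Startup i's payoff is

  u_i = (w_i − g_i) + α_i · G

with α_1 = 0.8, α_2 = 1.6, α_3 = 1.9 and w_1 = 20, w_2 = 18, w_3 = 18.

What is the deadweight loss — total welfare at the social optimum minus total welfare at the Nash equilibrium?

66

∂u_i/∂g_i = α_i − 1, so startup i contributes w_i if α_i > 1, else 0.
α_i > 1 for i ∈ {2, 3}; NE contributions (0, 18, 18), G = 36.
W^NE = Σw_i − G^NE + (Σα_i)·G^NE = 56 + 3.3·36 = 174.8.
Planner: ∂(Σu_j)/∂g_i = Σα_j − 1 = 3.3 > 0, so everyone contributes w_i; G^SO = 56, W^SO = 56 + 3.3·56 = 240.8.
Deadweight loss = 66.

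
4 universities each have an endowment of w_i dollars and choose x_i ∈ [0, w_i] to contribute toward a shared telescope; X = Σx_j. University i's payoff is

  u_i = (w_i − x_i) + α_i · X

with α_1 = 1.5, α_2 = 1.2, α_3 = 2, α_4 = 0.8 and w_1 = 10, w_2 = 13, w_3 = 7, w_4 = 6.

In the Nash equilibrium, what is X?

∂u_i/∂x_i = α_i − 1, so university i contributes w_i if α_i > 1, else 0.
α_i > 1 for i ∈ {1, 2, 3}; NE contributions (10, 13, 7, 0), X = 30.

30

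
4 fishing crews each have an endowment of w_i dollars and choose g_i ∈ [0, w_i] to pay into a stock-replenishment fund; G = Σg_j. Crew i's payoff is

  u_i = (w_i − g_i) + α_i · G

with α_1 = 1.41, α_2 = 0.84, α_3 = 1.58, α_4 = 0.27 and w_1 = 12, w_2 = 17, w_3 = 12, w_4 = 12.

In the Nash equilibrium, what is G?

∂u_i/∂g_i = α_i − 1, so crew i contributes w_i if α_i > 1, else 0.
α_i > 1 for i ∈ {1, 3}; NE contributions (12, 0, 12, 0), G = 24.

24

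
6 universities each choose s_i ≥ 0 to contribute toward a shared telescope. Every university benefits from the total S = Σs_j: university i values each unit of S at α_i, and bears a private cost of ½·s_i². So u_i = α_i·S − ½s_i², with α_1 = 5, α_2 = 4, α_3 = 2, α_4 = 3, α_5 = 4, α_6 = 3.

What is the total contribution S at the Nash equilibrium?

University i's FOC: ∂u_i/∂s_i = α_i − s_i = 0, so s_i* = α_i.
NE contributions = (5, 4, 2, 3, 4, 3); S = 21.

21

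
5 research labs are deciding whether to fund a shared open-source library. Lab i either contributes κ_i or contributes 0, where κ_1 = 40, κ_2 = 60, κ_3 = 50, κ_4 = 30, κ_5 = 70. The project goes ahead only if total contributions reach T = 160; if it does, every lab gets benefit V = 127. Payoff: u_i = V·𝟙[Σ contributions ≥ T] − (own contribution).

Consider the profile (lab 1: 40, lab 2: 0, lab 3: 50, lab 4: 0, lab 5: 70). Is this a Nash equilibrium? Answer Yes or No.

Total = 160 ≥ 160: provided.
Lab 1 (pledges 40, payoff 87): dropping to 0 → total 120, payoff 0. No gain.
Lab 2 (pledges 0, payoff 127): pledging 60 → total 220, payoff 67. No gain.
Lab 3 (pledges 50, payoff 77): dropping to 0 → total 110, payoff 0. No gain.
Lab 4 (pledges 0, payoff 127): pledging 30 → total 190, payoff 97. No gain.
Lab 5 (pledges 70, payoff 57): dropping to 0 → total 90, payoff 0. No gain.

Yes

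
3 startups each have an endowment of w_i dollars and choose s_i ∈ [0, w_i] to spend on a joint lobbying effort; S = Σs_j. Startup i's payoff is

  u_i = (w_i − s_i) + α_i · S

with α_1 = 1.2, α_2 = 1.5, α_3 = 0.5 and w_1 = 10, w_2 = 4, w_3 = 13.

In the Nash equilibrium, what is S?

14

∂u_i/∂s_i = α_i − 1, so startup i contributes w_i if α_i > 1, else 0.
α_i > 1 for i ∈ {1, 2}; NE contributions (10, 4, 0), S = 14.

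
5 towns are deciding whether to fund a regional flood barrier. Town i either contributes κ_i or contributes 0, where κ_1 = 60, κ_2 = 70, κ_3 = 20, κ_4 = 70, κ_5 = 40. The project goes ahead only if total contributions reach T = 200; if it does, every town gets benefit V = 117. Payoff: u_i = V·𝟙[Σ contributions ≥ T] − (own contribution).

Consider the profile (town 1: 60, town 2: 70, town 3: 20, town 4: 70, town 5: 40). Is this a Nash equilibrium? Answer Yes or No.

No

Total = 260 ≥ 200: provided.
Town 1 (pledges 60, payoff 57): dropping to 0 → total 200, payoff 117. Profitable deviation.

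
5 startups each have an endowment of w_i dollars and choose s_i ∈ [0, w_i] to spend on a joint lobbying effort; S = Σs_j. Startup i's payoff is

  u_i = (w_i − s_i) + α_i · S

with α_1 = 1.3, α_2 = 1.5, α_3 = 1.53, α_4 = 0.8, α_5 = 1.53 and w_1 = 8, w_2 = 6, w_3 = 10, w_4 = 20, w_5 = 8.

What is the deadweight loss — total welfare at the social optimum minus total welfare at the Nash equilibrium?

∂u_i/∂s_i = α_i − 1, so startup i contributes w_i if α_i > 1, else 0.
α_i > 1 for i ∈ {1, 2, 3, 5}; NE contributions (8, 6, 10, 0, 8), S = 32.
W^NE = Σw_i − S^NE + (Σα_i)·S^NE = 52 + 5.66·32 = 233.12.
Planner: ∂(Σu_j)/∂s_i = Σα_j − 1 = 5.66 > 0, so everyone contributes w_i; S^SO = 52, W^SO = 52 + 5.66·52 = 346.32.
Deadweight loss = 113.2.

113.2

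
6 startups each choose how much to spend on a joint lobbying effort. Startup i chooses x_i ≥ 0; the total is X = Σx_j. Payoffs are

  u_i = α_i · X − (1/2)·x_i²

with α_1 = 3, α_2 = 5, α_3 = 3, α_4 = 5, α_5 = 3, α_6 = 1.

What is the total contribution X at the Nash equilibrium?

Startup i's FOC: ∂u_i/∂x_i = α_i − x_i = 0, so x_i* = α_i.
NE contributions = (3, 5, 3, 5, 3, 1); X = 20.

20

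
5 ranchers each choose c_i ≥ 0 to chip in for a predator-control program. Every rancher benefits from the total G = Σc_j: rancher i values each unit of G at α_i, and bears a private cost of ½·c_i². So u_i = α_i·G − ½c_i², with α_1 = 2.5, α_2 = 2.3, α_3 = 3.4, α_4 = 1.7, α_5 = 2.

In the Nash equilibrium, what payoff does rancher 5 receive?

Rancher i's FOC: ∂u_i/∂c_i = α_i − c_i = 0, so c_i* = α_i.
NE contributions = (2.5, 2.3, 3.4, 1.7, 2); G = 11.9.
u_5 = α_5·G − ½·(c_5)² = 2·11.9 − ½·2² = 21.8.

21.8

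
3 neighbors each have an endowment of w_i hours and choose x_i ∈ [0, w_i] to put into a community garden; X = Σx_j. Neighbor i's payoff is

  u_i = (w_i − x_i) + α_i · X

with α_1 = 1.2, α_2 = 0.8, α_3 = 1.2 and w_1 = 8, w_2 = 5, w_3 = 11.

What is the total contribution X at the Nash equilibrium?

19

∂u_i/∂x_i = α_i − 1, so neighbor i contributes w_i if α_i > 1, else 0.
α_i > 1 for i ∈ {1, 3}; NE contributions (8, 0, 11), X = 19.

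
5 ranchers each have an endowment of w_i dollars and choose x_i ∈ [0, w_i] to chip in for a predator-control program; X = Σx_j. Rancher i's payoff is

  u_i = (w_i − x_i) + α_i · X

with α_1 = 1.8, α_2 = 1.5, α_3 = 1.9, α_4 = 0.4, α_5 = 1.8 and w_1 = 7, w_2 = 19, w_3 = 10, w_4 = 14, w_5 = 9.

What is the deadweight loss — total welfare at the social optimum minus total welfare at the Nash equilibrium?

89.6

∂u_i/∂x_i = α_i − 1, so rancher i contributes w_i if α_i > 1, else 0.
α_i > 1 for i ∈ {1, 2, 3, 5}; NE contributions (7, 19, 10, 0, 9), X = 45.
W^NE = Σw_i − X^NE + (Σα_i)·X^NE = 59 + 6.4·45 = 347.
Planner: ∂(Σu_j)/∂x_i = Σα_j − 1 = 6.4 > 0, so everyone contributes w_i; X^SO = 59, W^SO = 59 + 6.4·59 = 436.6.
Deadweight loss = 89.6.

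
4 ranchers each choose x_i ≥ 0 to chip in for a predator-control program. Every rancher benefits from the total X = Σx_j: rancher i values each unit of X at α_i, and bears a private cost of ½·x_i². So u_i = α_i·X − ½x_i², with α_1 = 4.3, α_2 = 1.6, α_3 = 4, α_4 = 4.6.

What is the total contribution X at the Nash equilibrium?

Rancher i's FOC: ∂u_i/∂x_i = α_i − x_i = 0, so x_i* = α_i.
NE contributions = (4.3, 1.6, 4, 4.6); X = 14.5.

14.5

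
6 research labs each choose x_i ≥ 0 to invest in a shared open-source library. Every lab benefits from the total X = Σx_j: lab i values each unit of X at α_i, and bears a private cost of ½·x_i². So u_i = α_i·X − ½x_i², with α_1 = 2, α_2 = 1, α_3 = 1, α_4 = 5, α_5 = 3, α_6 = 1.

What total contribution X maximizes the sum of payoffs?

78

Planner FOC: ∂(Σu_j)/∂x_i = (Σα_j) − x_i = 0, so x_i^SO = Σα_j = 13 for every i; X^SO = 78.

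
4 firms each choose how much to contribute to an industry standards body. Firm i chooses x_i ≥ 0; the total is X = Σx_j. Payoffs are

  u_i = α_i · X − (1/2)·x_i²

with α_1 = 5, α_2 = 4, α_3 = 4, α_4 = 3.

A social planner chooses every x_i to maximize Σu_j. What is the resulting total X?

64

Planner FOC: ∂(Σu_j)/∂x_i = (Σα_j) − x_i = 0, so x_i^SO = Σα_j = 16 for every i; X^SO = 64.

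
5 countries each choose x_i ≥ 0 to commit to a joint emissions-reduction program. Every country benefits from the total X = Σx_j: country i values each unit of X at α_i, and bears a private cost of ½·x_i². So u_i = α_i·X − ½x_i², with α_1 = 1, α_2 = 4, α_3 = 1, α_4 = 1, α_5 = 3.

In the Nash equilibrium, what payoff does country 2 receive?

Country i's FOC: ∂u_i/∂x_i = α_i − x_i = 0, so x_i* = α_i.
NE contributions = (1, 4, 1, 1, 3); X = 10.
u_2 = α_2·X − ½·(x_2)² = 4·10 − ½·4² = 32.

32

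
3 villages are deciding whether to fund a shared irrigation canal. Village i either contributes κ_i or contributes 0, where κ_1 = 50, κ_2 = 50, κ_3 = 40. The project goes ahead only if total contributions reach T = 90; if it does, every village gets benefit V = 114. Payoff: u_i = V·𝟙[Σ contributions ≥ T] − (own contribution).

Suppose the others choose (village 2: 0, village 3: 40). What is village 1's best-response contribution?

Others' total = 40. Contributing 50 brings total to 90 ≥ 90: gain V − κ_1 = 64.
Best response: 50.

50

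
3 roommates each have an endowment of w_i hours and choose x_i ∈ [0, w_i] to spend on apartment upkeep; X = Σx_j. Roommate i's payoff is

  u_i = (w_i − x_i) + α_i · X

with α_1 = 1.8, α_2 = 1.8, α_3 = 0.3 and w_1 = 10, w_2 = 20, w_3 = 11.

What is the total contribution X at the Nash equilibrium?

∂u_i/∂x_i = α_i − 1, so roommate i contributes w_i if α_i > 1, else 0.
α_i > 1 for i ∈ {1, 2}; NE contributions (10, 20, 0), X = 30.

30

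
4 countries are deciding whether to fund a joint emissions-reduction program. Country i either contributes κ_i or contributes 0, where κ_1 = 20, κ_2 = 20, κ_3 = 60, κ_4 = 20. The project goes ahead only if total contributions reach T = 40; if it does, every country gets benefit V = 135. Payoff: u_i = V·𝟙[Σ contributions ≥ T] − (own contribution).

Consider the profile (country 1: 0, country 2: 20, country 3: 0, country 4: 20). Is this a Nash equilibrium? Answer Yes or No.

Yes

Total = 40 ≥ 40: provided.
Country 1 (pledges 0, payoff 135): pledging 20 → total 60, payoff 115. No gain.
Country 2 (pledges 20, payoff 115): dropping to 0 → total 20, payoff 0. No gain.
Country 3 (pledges 0, payoff 135): pledging 60 → total 100, payoff 75. No gain.
Country 4 (pledges 20, payoff 115): dropping to 0 → total 20, payoff 0. No gain.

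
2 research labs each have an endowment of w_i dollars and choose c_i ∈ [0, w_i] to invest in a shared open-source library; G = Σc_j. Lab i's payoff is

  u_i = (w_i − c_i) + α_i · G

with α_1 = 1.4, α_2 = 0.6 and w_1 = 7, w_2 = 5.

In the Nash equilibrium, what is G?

7

∂u_i/∂c_i = α_i − 1, so lab i contributes w_i if α_i > 1, else 0.
α_i > 1 for i ∈ {1}; NE contributions (7, 0), G = 7.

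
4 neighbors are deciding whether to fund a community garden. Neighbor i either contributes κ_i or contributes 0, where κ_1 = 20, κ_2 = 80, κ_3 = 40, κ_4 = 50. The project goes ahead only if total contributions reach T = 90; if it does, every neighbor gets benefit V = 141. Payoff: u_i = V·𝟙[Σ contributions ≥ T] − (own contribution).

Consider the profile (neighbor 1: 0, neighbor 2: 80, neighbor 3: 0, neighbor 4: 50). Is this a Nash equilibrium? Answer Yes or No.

Total = 130 ≥ 90: provided.
Neighbor 1 (pledges 0, payoff 141): pledging 20 → total 150, payoff 121. No gain.
Neighbor 2 (pledges 80, payoff 61): dropping to 0 → total 50, payoff 0. No gain.
Neighbor 3 (pledges 0, payoff 141): pledging 40 → total 170, payoff 101. No gain.
Neighbor 4 (pledges 50, payoff 91): dropping to 0 → total 80, payoff 0. No gain.

Yes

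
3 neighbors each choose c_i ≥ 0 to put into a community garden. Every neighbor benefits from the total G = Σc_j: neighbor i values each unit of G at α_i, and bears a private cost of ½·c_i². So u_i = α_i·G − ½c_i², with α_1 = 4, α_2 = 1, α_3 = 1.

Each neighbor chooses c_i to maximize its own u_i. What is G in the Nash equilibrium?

Neighbor i's FOC: ∂u_i/∂c_i = α_i − c_i = 0, so c_i* = α_i.
NE contributions = (4, 1, 1); G = 6.

6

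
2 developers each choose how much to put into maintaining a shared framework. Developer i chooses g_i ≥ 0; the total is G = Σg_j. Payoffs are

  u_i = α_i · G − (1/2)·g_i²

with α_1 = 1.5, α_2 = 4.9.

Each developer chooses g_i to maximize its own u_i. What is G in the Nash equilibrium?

6.4

Developer i's FOC: ∂u_i/∂g_i = α_i − g_i = 0, so g_i* = α_i.
NE contributions = (1.5, 4.9); G = 6.4.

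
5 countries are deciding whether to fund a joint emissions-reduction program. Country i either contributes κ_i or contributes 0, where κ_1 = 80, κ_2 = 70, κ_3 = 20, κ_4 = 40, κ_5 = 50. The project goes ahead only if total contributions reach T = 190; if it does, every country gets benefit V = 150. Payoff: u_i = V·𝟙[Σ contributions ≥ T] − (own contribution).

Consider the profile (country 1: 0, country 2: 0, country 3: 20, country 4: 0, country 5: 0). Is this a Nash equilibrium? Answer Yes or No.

No

Total = 20 < 190: not provided.
Country 1 (pledges 0, payoff 0): pledging 80 → total 100, payoff -80. No gain.
Country 2 (pledges 0, payoff 0): pledging 70 → total 90, payoff -70. No gain.
Country 3 (pledges 20, payoff -20): dropping to 0 → total 0, payoff 0. Profitable deviation.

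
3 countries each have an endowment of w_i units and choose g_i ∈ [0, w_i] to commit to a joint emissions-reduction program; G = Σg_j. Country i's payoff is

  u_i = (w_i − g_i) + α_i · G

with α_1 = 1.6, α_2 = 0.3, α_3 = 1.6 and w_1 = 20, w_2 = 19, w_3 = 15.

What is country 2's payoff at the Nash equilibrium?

∂u_i/∂g_i = α_i − 1, so country i contributes w_i if α_i > 1, else 0.
α_i > 1 for i ∈ {1, 3}; NE contributions (20, 0, 15), G = 35.
u_2 = (19 − 0) + 0.3·35 = 29.5.

29.5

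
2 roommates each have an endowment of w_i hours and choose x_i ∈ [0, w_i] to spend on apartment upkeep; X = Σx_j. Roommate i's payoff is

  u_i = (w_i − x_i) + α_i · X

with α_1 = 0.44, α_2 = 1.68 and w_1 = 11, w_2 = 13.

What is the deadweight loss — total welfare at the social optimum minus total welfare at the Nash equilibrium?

∂u_i/∂x_i = α_i − 1, so roommate i contributes w_i if α_i > 1, else 0.
α_i > 1 for i ∈ {2}; NE contributions (0, 13), X = 13.
W^NE = Σw_i − X^NE + (Σα_i)·X^NE = 24 + 1.12·13 = 38.56.
Planner: ∂(Σu_j)/∂x_i = Σα_j − 1 = 1.12 > 0, so everyone contributes w_i; X^SO = 24, W^SO = 24 + 1.12·24 = 50.88.
Deadweight loss = 12.32.

12.32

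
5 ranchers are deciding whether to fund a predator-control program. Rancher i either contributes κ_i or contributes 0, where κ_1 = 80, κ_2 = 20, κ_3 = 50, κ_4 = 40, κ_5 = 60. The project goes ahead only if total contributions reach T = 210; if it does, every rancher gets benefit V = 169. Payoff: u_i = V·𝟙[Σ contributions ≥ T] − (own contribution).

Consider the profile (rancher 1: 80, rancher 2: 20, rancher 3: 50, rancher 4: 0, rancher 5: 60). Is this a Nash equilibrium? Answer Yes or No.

Total = 210 ≥ 210: provided.
Rancher 1 (pledges 80, payoff 89): dropping to 0 → total 130, payoff 0. No gain.
Rancher 2 (pledges 20, payoff 149): dropping to 0 → total 190, payoff 0. No gain.
Rancher 3 (pledges 50, payoff 119): dropping to 0 → total 160, payoff 0. No gain.
Rancher 4 (pledges 0, payoff 169): pledging 40 → total 250, payoff 129. No gain.
Rancher 5 (pledges 60, payoff 109): dropping to 0 → total 150, payoff 0. No gain.

Yes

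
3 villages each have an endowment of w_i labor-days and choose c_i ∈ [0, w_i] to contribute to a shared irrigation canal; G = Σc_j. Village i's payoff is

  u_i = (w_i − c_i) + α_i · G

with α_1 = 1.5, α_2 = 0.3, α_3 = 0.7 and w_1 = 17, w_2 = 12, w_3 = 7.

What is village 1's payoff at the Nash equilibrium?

25.5

∂u_i/∂c_i = α_i − 1, so village i contributes w_i if α_i > 1, else 0.
α_i > 1 for i ∈ {1}; NE contributions (17, 0, 0), G = 17.
u_1 = (17 − 17) + 1.5·17 = 25.5.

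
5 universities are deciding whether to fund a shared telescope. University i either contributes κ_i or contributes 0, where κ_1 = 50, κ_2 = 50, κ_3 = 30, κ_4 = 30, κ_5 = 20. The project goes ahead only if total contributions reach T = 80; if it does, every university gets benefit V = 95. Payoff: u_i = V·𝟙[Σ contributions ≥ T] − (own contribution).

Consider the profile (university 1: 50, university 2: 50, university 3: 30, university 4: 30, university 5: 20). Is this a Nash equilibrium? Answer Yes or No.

No

Total = 180 ≥ 80: provided.
University 1 (pledges 50, payoff 45): dropping to 0 → total 130, payoff 95. Profitable deviation.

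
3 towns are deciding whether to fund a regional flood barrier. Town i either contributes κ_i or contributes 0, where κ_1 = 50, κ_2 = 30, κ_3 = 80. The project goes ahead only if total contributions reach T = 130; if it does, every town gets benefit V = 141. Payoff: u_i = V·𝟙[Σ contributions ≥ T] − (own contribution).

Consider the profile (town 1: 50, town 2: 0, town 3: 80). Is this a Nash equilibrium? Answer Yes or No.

Total = 130 ≥ 130: provided.
Town 1 (pledges 50, payoff 91): dropping to 0 → total 80, payoff 0. No gain.
Town 2 (pledges 0, payoff 141): pledging 30 → total 160, payoff 111. No gain.
Town 3 (pledges 80, payoff 61): dropping to 0 → total 50, payoff 0. No gain.

Yes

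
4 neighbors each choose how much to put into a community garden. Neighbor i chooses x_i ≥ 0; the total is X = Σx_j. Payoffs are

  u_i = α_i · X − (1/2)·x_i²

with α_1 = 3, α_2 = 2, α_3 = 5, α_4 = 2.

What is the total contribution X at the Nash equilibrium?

12

Neighbor i's FOC: ∂u_i/∂x_i = α_i − x_i = 0, so x_i* = α_i.
NE contributions = (3, 2, 5, 2); X = 12.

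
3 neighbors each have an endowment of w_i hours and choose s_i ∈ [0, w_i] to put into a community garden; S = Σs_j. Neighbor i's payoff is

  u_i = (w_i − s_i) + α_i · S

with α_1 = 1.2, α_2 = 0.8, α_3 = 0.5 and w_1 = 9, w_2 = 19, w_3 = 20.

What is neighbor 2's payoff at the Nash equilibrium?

26.2

∂u_i/∂s_i = α_i − 1, so neighbor i contributes w_i if α_i > 1, else 0.
α_i > 1 for i ∈ {1}; NE contributions (9, 0, 0), S = 9.
u_2 = (19 − 0) + 0.8·9 = 26.2.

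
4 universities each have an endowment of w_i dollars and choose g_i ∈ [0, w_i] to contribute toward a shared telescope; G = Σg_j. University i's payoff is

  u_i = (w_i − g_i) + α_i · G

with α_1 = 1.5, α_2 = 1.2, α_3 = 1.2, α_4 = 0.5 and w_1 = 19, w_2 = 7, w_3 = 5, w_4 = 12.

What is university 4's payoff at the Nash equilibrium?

∂u_i/∂g_i = α_i − 1, so university i contributes w_i if α_i > 1, else 0.
α_i > 1 for i ∈ {1, 2, 3}; NE contributions (19, 7, 5, 0), G = 31.
u_4 = (12 − 0) + 0.5·31 = 27.5.

27.5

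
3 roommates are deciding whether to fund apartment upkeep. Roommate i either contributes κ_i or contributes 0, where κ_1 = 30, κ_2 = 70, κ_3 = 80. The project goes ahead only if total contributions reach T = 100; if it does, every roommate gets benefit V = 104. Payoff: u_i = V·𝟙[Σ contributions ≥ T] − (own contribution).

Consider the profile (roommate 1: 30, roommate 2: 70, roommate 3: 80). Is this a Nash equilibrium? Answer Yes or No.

Total = 180 ≥ 100: provided.
Roommate 1 (pledges 30, payoff 74): dropping to 0 → total 150, payoff 104. Profitable deviation.

No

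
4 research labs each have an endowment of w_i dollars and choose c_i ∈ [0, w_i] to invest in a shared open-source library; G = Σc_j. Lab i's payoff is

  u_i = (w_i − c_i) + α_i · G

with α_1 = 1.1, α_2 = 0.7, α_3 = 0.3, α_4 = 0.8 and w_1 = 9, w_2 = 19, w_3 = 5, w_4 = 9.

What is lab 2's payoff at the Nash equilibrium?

∂u_i/∂c_i = α_i − 1, so lab i contributes w_i if α_i > 1, else 0.
α_i > 1 for i ∈ {1}; NE contributions (9, 0, 0, 0), G = 9.
u_2 = (19 − 0) + 0.7·9 = 25.3.

25.3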